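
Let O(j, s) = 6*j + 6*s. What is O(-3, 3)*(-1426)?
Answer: 0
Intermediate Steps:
O(-3, 3)*(-1426) = (6*(-3) + 6*3)*(-1426) = (-18 + 18)*(-1426) = 0*(-1426) = 0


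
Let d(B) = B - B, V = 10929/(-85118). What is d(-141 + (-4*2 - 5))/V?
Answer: 0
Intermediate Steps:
V = -10929/85118 (V = 10929*(-1/85118) = -10929/85118 ≈ -0.12840)
d(B) = 0
d(-141 + (-4*2 - 5))/V = 0/(-10929/85118) = 0*(-85118/10929) = 0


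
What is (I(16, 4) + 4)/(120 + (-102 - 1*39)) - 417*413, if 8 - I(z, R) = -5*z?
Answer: -3616733/21 ≈ -1.7223e+5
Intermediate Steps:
I(z, R) = 8 + 5*z (I(z, R) = 8 - (-5)*z = 8 + 5*z)
(I(16, 4) + 4)/(120 + (-102 - 1*39)) - 417*413 = ((8 + 5*16) + 4)/(120 + (-102 - 1*39)) - 417*413 = ((8 + 80) + 4)/(120 + (-102 - 39)) - 172221 = (88 + 4)/(120 - 141) - 172221 = 92/(-21) - 172221 = 92*(-1/21) - 172221 = -92/21 - 172221 = -3616733/21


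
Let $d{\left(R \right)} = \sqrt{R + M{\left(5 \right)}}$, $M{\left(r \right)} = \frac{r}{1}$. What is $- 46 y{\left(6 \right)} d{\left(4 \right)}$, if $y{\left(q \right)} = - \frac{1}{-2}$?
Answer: $-69$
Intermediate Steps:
$M{\left(r \right)} = r$ ($M{\left(r \right)} = r 1 = r$)
$d{\left(R \right)} = \sqrt{5 + R}$ ($d{\left(R \right)} = \sqrt{R + 5} = \sqrt{5 + R}$)
$y{\left(q \right)} = \frac{1}{2}$ ($y{\left(q \right)} = \left(-1\right) \left(- \frac{1}{2}\right) = \frac{1}{2}$)
$- 46 y{\left(6 \right)} d{\left(4 \right)} = \left(-46\right) \frac{1}{2} \sqrt{5 + 4} = - 23 \sqrt{9} = \left(-23\right) 3 = -69$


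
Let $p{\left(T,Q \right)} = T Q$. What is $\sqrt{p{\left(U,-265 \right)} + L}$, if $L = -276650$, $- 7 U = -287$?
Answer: $i \sqrt{287515} \approx 536.2 i$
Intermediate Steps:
$U = 41$ ($U = \left(- \frac{1}{7}\right) \left(-287\right) = 41$)
$p{\left(T,Q \right)} = Q T$
$\sqrt{p{\left(U,-265 \right)} + L} = \sqrt{\left(-265\right) 41 - 276650} = \sqrt{-10865 - 276650} = \sqrt{-287515} = i \sqrt{287515}$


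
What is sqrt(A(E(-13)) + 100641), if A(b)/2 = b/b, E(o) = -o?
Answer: sqrt(100643) ≈ 317.24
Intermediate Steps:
A(b) = 2 (A(b) = 2*(b/b) = 2*1 = 2)
sqrt(A(E(-13)) + 100641) = sqrt(2 + 100641) = sqrt(100643)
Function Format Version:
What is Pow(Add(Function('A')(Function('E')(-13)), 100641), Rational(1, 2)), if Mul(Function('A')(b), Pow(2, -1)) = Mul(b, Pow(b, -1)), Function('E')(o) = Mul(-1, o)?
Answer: Pow(100643, Rational(1, 2)) ≈ 317.24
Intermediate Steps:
Function('A')(b) = 2 (Function('A')(b) = Mul(2, Mul(b, Pow(b, -1))) = Mul(2, 1) = 2)
Pow(Add(Function('A')(Function('E')(-13)), 100641), Rational(1, 2)) = Pow(Add(2, 100641), Rational(1, 2)) = Pow(100643, Rational(1, 2))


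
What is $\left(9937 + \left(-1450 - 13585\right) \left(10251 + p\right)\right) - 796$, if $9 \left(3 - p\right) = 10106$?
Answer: $- \frac{1235494031}{9} \approx -1.3728 \cdot 10^{8}$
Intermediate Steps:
$p = - \frac{10079}{9}$ ($p = 3 - \frac{10106}{9} = - \frac{10079}{9} \approx -1119.9$)
$\left(9937 + \left(-1450 - 13585\right) \left(10251 + p\right)\right) - 796 = \left(9937 + \left(-1450 - 13585\right) \left(10251 - \frac{10079}{9}\right)\right) - 796 = \left(9937 - \frac{1235576300}{9}\right) - 796 = - \frac{1235486867}{9} - 796 = - \frac{1235494031}{9}$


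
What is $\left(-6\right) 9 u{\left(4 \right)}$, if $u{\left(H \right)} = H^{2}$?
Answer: $-864$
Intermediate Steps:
$\left(-6\right) 9 u{\left(4 \right)} = \left(-6\right) 9 \cdot 4^{2} = \left(-54\right) 16 = -864$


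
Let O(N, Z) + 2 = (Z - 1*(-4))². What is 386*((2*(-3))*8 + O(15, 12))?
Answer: 79516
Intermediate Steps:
O(N, Z) = -2 + (4 + Z)² (O(N, Z) = -2 + (Z - 1*(-4))² = -2 + (Z + 4)² = -2 + (4 + Z)²)
386*((2*(-3))*8 + O(15, 12)) = 386*((2*(-3))*8 + (-2 + (4 + 12)²)) = 386*(-6*8 + (-2 + 16²)) = 386*(-48 + (-2 + 256)) = 386*(-48 + 254) = 386*206 = 79516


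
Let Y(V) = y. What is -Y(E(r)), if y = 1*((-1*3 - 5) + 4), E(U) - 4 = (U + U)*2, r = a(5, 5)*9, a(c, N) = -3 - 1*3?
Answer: 4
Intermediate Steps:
a(c, N) = -6 (a(c, N) = -3 - 3 = -6)
r = -54 (r = -6*9 = -54)
E(U) = 4 + 4*U (E(U) = 4 + (U + U)*2 = 4 + (2*U)*2 = 4 + 4*U)
y = -4 (y = 1*((-3 - 5) + 4) = 1*(-8 + 4) = 1*(-4) = -4)
Y(V) = -4
-Y(E(r)) = -1*(-4) = 4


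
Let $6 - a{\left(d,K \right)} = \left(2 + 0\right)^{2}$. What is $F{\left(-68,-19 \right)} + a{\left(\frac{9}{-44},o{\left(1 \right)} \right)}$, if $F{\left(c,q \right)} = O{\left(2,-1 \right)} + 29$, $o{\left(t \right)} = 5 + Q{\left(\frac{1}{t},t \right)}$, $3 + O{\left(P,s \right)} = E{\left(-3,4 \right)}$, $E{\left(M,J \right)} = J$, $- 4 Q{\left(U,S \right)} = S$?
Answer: $32$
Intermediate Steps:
$Q{\left(U,S \right)} = - \frac{S}{4}$
$O{\left(P,s \right)} = 1$ ($O{\left(P,s \right)} = -3 + 4 = 1$)
$o{\left(t \right)} = 5 - \frac{t}{4}$
$a{\left(d,K \right)} = 2$ ($a{\left(d,K \right)} = 6 - \left(2 + 0\right)^{2} = 6 - 2^{2} = 6 - 4 = 2$)
$F{\left(c,q \right)} = 30$ ($F{\left(c,q \right)} = 1 + 29 = 30$)
$F{\left(-68,-19 \right)} + a{\left(\frac{9}{-44},o{\left(1 \right)} \right)} = 30 + 2 = 32$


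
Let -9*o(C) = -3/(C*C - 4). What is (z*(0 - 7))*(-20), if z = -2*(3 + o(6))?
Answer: -10115/12 ≈ -842.92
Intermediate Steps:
o(C) = 1/(3*(-4 + C**2)) (o(C) = -(-1)/(3*(C*C - 4)) = -(-1)/(3*(C**2 - 4)) = -(-1)/(3*(-4 + C**2)) = 1/(3*(-4 + C**2)))
z = -289/48 (z = -2*(3 + 1/(3*(-4 + 6**2))) = -2*(3 + 1/(3*(-4 + 36))) = -2*(3 + (1/3)/32) = -2*(3 + (1/3)*(1/32)) = -2*(3 + 1/96) = -2*289/96 = -289/48 ≈ -6.0208)
(z*(0 - 7))*(-20) = -289*(0 - 7)/48*(-20) = -289/48*(-7)*(-20) = (2023/48)*(-20) = -10115/12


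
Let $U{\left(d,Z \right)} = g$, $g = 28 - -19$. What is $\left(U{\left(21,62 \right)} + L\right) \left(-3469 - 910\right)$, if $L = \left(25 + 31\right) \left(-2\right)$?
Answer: $284635$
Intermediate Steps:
$g = 47$ ($g = 28 + 19 = 47$)
$U{\left(d,Z \right)} = 47$
$L = -112$ ($L = 56 \left(-2\right) = -112$)
$\left(U{\left(21,62 \right)} + L\right) \left(-3469 - 910\right) = \left(47 - 112\right) \left(-3469 - 910\right) = \left(-65\right) \left(-4379\right) = 284635$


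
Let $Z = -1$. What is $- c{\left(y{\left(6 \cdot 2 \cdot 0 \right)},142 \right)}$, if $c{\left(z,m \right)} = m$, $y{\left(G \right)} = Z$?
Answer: $-142$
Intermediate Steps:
$y{\left(G \right)} = -1$
$- c{\left(y{\left(6 \cdot 2 \cdot 0 \right)},142 \right)} = \left(-1\right) 142 = -142$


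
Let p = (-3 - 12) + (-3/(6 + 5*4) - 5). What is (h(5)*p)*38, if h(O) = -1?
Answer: 9937/13 ≈ 764.38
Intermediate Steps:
p = -523/26 (p = -15 + (-3/(6 + 20) - 5) = -15 + (-3/26 - 5) = -15 - 133/26 = -523/26 ≈ -20.115)
(h(5)*p)*38 = -1*(-523/26)*38 = (523/26)*38 = 9937/13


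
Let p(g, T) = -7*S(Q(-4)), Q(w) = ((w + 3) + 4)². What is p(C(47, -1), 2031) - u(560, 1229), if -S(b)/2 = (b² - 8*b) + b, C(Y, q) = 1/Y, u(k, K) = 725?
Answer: -473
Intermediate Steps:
Q(w) = (7 + w)² (Q(w) = ((3 + w) + 4)² = (7 + w)²)
S(b) = -2*b² + 14*b (S(b) = -2*((b² - 8*b) + b) = -2*(b² - 7*b) = -2*b² + 14*b)
p(g, T) = 252 (p(g, T) = -14*(7 - 4)²*(7 - (7 - 4)²) = -14*3²*(7 - 1*3²) = -14*9*(7 - 1*9) = -14*9*(7 - 9) = -14*9*(-2) = -7*(-36) = 252)
p(C(47, -1), 2031) - u(560, 1229) = 252 - 1*725 = 252 - 725 = -473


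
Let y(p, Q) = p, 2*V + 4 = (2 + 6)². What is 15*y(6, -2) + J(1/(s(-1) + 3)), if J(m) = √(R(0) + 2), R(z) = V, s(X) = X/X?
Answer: 90 + 4*√2 ≈ 95.657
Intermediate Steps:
V = 30 (V = -2 + (2 + 6)²/2 = -2 + (½)*8² = -2 + (½)*64 = -2 + 32 = 30)
s(X) = 1
R(z) = 30
J(m) = 4*√2 (J(m) = √(30 + 2) = √32 = 4*√2)
15*y(6, -2) + J(1/(s(-1) + 3)) = 15*6 + 4*√2 = 90 + 4*√2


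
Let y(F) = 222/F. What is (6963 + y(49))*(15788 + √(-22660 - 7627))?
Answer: 5390165292/49 + 341409*I*√30287/49 ≈ 1.1e+8 + 1.2126e+6*I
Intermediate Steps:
(6963 + y(49))*(15788 + √(-22660 - 7627)) = (6963 + 222/49)*(15788 + √(-22660 - 7627)) = (6963 + 222*(1/49))*(15788 + √(-30287)) = (6963 + 222/49)*(15788 + I*√30287) = 341409*(15788 + I*√30287)/49 = 5390165292/49 + 341409*I*√30287/49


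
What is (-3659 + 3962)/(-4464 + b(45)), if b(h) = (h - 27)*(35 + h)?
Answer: -101/1008 ≈ -0.10020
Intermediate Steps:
b(h) = (-27 + h)*(35 + h)
(-3659 + 3962)/(-4464 + b(45)) = (-3659 + 3962)/(-4464 + (-945 + 45² + 8*45)) = 303/(-4464 + (-945 + 2025 + 360)) = 303/(-4464 + 1440) = 303/(-3024) = 303*(-1/3024) = -101/1008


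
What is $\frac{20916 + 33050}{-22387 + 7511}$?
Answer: $- \frac{26983}{7438} \approx -3.6277$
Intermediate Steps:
$\frac{20916 + 33050}{-22387 + 7511} = \frac{53966}{-14876} = 53966 \left(- \frac{1}{14876}\right) = - \frac{26983}{7438}$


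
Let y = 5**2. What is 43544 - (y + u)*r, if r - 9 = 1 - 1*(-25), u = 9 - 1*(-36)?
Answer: 41094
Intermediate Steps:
u = 45 (u = 9 + 36 = 45)
y = 25
r = 35 (r = 9 + (1 - 1*(-25)) = 9 + (1 + 25) = 9 + 26 = 35)
43544 - (y + u)*r = 43544 - (25 + 45)*35 = 43544 - 70*35 = 43544 - 1*2450 = 43544 - 2450 = 41094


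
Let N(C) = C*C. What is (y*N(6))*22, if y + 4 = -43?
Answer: -37224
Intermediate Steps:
N(C) = C**2
y = -47 (y = -4 - 43 = -47)
(y*N(6))*22 = -47*6**2*22 = -47*36*22 = -1692*22 = -37224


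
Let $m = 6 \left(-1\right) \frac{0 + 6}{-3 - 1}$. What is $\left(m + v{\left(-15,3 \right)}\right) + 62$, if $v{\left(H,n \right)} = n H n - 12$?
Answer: $-76$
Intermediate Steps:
$v{\left(H,n \right)} = -12 + H n^{2}$ ($v{\left(H,n \right)} = H n n - 12 = H n^{2} - 12 = -12 + H n^{2}$)
$m = 9$ ($m = - 6 \frac{6}{-4} = - 6 \cdot 6 \left(- \frac{1}{4}\right) = \left(-6\right) \left(- \frac{3}{2}\right) = 9$)
$\left(m + v{\left(-15,3 \right)}\right) + 62 = \left(9 - \left(12 + 15 \cdot 3^{2}\right)\right) + 62 = \left(9 - 147\right) + 62 = -138 + 62 = -76$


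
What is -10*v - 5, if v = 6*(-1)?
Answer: 55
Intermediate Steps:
v = -6
-10*v - 5 = -10*(-6) - 5 = 60 - 5 = 55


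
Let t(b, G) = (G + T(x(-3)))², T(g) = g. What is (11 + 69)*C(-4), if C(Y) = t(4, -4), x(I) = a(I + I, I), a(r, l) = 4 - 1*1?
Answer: 80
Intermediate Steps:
a(r, l) = 3 (a(r, l) = 4 - 1 = 3)
x(I) = 3
t(b, G) = (3 + G)² (t(b, G) = (G + 3)² = (3 + G)²)
C(Y) = 1 (C(Y) = (3 - 4)² = (-1)² = 1)
(11 + 69)*C(-4) = (11 + 69)*1 = 80*1 = 80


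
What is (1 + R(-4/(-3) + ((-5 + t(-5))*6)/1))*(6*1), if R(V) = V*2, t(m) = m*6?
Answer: -2498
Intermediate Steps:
t(m) = 6*m
R(V) = 2*V
(1 + R(-4/(-3) + ((-5 + t(-5))*6)/1))*(6*1) = (1 + 2*(-4/(-3) + ((-5 + 6*(-5))*6)/1))*(6*1) = (1 + 2*(-4*(-⅓) + ((-5 - 30)*6)*1))*6 = (1 + 2*(4/3 - 35*6*1))*6 = (1 + 2*(4/3 - 210*1))*6 = (1 + 2*(4/3 - 210))*6 = (1 + 2*(-626/3))*6 = (1 - 1252/3)*6 = -1249/3*6 = -2498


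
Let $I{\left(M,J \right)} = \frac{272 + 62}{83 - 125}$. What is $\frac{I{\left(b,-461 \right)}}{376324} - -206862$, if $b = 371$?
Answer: $\frac{1634789840881}{7902804} \approx 2.0686 \cdot 10^{5}$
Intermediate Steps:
$I{\left(M,J \right)} = - \frac{167}{21}$ ($I{\left(M,J \right)} = \frac{334}{-42} = 334 \left(- \frac{1}{42}\right) = - \frac{167}{21}$)
$\frac{I{\left(b,-461 \right)}}{376324} - -206862 = - \frac{167}{21 \cdot 376324} - -206862 = \left(- \frac{167}{21}\right) \frac{1}{376324} + 206862 = - \frac{167}{7902804} + 206862 = \frac{1634789840881}{7902804}$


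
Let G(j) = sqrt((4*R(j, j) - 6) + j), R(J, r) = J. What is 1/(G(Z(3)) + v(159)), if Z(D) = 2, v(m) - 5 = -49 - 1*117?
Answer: -1/159 ≈ -0.0062893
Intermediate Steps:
v(m) = -161 (v(m) = 5 + (-49 - 1*117) = 5 + (-49 - 117) = 5 - 166 = -161)
G(j) = sqrt(-6 + 5*j) (G(j) = sqrt((4*j - 6) + j) = sqrt((-6 + 4*j) + j) = sqrt(-6 + 5*j))
1/(G(Z(3)) + v(159)) = 1/(sqrt(-6 + 5*2) - 161) = 1/(sqrt(-6 + 10) - 161) = 1/(sqrt(4) - 161) = 1/(2 - 161) = 1/(-159) = -1/159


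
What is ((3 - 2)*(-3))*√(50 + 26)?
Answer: -6*√19 ≈ -26.153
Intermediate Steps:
((3 - 2)*(-3))*√(50 + 26) = (1*(-3))*√76 = -6*√19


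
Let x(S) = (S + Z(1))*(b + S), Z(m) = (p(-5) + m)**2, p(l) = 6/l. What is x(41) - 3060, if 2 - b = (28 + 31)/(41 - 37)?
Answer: -95031/50 ≈ -1900.6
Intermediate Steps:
b = -51/4 (b = 2 - (28 + 31)/(41 - 37) = 2 - 59/4 = -51/4 ≈ -12.750)
Z(m) = (-6/5 + m)**2 (Z(m) = (6/(-5) + m)**2 = (6*(-1/5) + m)**2 = (-6/5 + m)**2)
x(S) = (-51/4 + S)*(1/25 + S) (x(S) = (S + (-6 + 5*1)**2/25)*(-51/4 + S) = (S + (-6 + 5)**2/25)*(-51/4 + S) = (S + (1/25)*(-1)**2)*(-51/4 + S) = (S + (1/25)*1)*(-51/4 + S) = (S + 1/25)*(-51/4 + S) = (1/25 + S)*(-51/4 + S) = (-51/4 + S)*(1/25 + S))
x(41) - 3060 = (-51/100 + 41**2 - 1271/100*41) - 3060 = (-51/100 + 1681 - 52111/100) - 3060 = 57969/50 - 3060 = -95031/50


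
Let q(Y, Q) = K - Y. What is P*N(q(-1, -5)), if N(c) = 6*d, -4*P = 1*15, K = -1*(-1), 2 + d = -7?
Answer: 405/2 ≈ 202.50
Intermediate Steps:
d = -9 (d = -2 - 7 = -9)
K = 1
q(Y, Q) = 1 - Y
P = -15/4 ≈ -3.7500
N(c) = -54 (N(c) = 6*(-9) = -54)
P*N(q(-1, -5)) = -15/4*(-54) = 405/2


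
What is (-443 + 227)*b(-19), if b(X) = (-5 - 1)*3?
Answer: 3888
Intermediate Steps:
b(X) = -18 (b(X) = -6*3 = -18)
(-443 + 227)*b(-19) = (-443 + 227)*(-18) = -216*(-18) = 3888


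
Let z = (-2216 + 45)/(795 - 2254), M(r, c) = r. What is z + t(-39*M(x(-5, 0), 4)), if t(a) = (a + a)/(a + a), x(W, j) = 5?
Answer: 3630/1459 ≈ 2.4880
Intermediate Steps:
z = 2171/1459 (z = -2171/(-1459) = -2171*(-1/1459) = 2171/1459 ≈ 1.4880)
t(a) = 1 (t(a) = (2*a)/((2*a)) = (2*a)*(1/(2*a)) = 1)
z + t(-39*M(x(-5, 0), 4)) = 2171/1459 + 1 = 3630/1459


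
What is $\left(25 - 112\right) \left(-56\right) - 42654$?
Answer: $-37782$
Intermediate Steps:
$\left(25 - 112\right) \left(-56\right) - 42654 = \left(-87\right) \left(-56\right) - 42654 = 4872 - 42654 = -37782$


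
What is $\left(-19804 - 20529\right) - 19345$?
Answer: $-59678$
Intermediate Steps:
$\left(-19804 - 20529\right) - 19345 = -40333 - 19345 = -59678$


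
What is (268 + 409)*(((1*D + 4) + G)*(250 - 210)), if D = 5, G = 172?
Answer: 4901480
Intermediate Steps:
(268 + 409)*(((1*D + 4) + G)*(250 - 210)) = (268 + 409)*(((1*5 + 4) + 172)*(250 - 210)) = 677*(((5 + 4) + 172)*40) = 677*((9 + 172)*40) = 677*(181*40) = 677*7240 = 4901480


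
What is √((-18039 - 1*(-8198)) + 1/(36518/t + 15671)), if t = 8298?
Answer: I*√41625878066906625142/65037238 ≈ 99.202*I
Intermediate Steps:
√((-18039 - 1*(-8198)) + 1/(36518/t + 15671)) = √((-18039 - 1*(-8198)) + 1/(36518/8298 + 15671)) = √((-18039 + 8198) + 1/(36518*(1/8298) + 15671)) = √(-9841 + 1/(18259/4149 + 15671)) = √(-9841 + 1/(65037238/4149)) = √(-9841 + 4149/65037238) = √(-640031455009/65037238) = I*√41625878066906625142/65037238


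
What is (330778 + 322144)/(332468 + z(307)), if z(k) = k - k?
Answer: 326461/166234 ≈ 1.9639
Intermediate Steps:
z(k) = 0
(330778 + 322144)/(332468 + z(307)) = (330778 + 322144)/(332468 + 0) = 652922/332468 = 652922*(1/332468) = 326461/166234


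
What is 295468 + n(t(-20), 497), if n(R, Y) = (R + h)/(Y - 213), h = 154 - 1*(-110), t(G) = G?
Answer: 20978289/71 ≈ 2.9547e+5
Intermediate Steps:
h = 264 (h = 154 + 110 = 264)
n(R, Y) = (264 + R)/(-213 + Y) (n(R, Y) = (R + 264)/(Y - 213) = (264 + R)/(-213 + Y))
295468 + n(t(-20), 497) = 295468 + (264 - 20)/(-213 + 497) = 295468 + 244/284 = 295468 + (1/284)*244 = 295468 + 61/71 = 20978289/71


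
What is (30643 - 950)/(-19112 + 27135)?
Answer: 29693/8023 ≈ 3.7010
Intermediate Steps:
(30643 - 950)/(-19112 + 27135) = 29693/8023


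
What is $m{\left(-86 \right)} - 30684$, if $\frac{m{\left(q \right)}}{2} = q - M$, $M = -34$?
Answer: $-30788$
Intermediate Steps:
$m{\left(q \right)} = 68 + 2 q$ ($m{\left(q \right)} = 2 \left(q - -34\right) = 2 \left(q + 34\right) = 2 \left(34 + q\right) = 68 + 2 q$)
$m{\left(-86 \right)} - 30684 = \left(68 + 2 \left(-86\right)\right) - 30684 = \left(68 - 172\right) - 30684 = -104 - 30684 = -30788$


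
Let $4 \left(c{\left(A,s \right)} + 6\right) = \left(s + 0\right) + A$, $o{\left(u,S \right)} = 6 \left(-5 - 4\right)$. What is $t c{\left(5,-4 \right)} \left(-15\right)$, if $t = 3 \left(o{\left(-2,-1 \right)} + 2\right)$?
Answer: $-13455$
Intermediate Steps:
$o{\left(u,S \right)} = -54$ ($o{\left(u,S \right)} = 6 \left(-9\right) = -54$)
$t = -156$ ($t = 3 \left(-54 + 2\right) = 3 \left(-52\right) = -156$)
$c{\left(A,s \right)} = -6 + \frac{A}{4} + \frac{s}{4}$ ($c{\left(A,s \right)} = -6 + \frac{\left(s + 0\right) + A}{4} = -6 + \frac{s + A}{4} = -6 + \frac{A + s}{4} = -6 + \left(\frac{A}{4} + \frac{s}{4}\right) = -6 + \frac{A}{4} + \frac{s}{4}$)
$t c{\left(5,-4 \right)} \left(-15\right) = - 156 \left(-6 + \frac{1}{4} \cdot 5 + \frac{1}{4} \left(-4\right)\right) \left(-15\right) = - 156 \left(-6 + \frac{5}{4} - 1\right) \left(-15\right) = \left(-156\right) \left(- \frac{23}{4}\right) \left(-15\right) = 897 \left(-15\right) = -13455$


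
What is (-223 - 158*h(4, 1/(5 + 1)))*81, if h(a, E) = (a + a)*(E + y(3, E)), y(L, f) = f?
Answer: -52191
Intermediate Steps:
h(a, E) = 4*E*a (h(a, E) = (a + a)*(E + E) = (2*a)*(2*E) = 4*E*a)
(-223 - 158*h(4, 1/(5 + 1)))*81 = (-223 - 632*4/(5 + 1))*81 = (-223 - 632*4/6)*81 = (-223 - 158*8/3)*81 = (-223 - 1264/3)*81 = -1933/3*81 = -52191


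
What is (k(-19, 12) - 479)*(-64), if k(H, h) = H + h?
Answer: 31104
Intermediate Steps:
(k(-19, 12) - 479)*(-64) = ((-19 + 12) - 479)*(-64) = (-7 - 479)*(-64) = -486*(-64) = 31104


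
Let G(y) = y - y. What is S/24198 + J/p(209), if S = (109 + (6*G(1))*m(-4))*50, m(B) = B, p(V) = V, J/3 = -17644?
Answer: -533657/2109 ≈ -253.04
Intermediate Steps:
J = -52932 (J = 3*(-17644) = -52932)
G(y) = 0
S = 5450 (S = (109 + (6*0)*(-4))*50 = (109 + 0*(-4))*50 = (109 + 0)*50 = 109*50 = 5450)
S/24198 + J/p(209) = 5450/24198 - 52932/209 = 5450*(1/24198) - 52932*1/209 = 25/111 - 4812/19 = -533657/2109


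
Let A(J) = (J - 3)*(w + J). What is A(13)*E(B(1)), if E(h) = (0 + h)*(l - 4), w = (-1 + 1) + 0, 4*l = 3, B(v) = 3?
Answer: -2535/2 ≈ -1267.5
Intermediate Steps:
l = 3/4 (l = (1/4)*3 = 3/4 ≈ 0.75000)
w = 0 (w = 0 + 0 = 0)
E(h) = -13*h/4 (E(h) = (0 + h)*(3/4 - 4) = h*(-13/4) = -13*h/4)
A(J) = J*(-3 + J) (A(J) = (J - 3)*(0 + J) = (-3 + J)*J = J*(-3 + J))
A(13)*E(B(1)) = (13*(-3 + 13))*(-13/4*3) = (13*10)*(-39/4) = 130*(-39/4) = -2535/2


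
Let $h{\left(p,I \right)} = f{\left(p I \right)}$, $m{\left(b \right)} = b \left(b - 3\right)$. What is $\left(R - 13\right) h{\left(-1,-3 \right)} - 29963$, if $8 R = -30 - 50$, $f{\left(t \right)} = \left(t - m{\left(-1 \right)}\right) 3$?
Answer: $-29894$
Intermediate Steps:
$m{\left(b \right)} = b \left(-3 + b\right)$
$f{\left(t \right)} = -12 + 3 t$ ($f{\left(t \right)} = \left(t - - (-3 - 1)\right) 3 = \left(t - \left(-1\right) \left(-4\right)\right) 3 = \left(t - 4\right) 3 = \left(-4 + t\right) 3 = -12 + 3 t$)
$h{\left(p,I \right)} = -12 + 3 I p$ ($h{\left(p,I \right)} = -12 + 3 p I = -12 + 3 I p$)
$R = -10$ ($R = \frac{-30 - 50}{8} = \frac{1}{8} \left(-80\right) = -10$)
$\left(R - 13\right) h{\left(-1,-3 \right)} - 29963 = \left(-10 - 13\right) \left(-12 + 3 \left(-3\right) \left(-1\right)\right) - 29963 = - 23 \left(-12 + 9\right) - 29963 = \left(-23\right) \left(-3\right) - 29963 = 69 - 29963 = -29894$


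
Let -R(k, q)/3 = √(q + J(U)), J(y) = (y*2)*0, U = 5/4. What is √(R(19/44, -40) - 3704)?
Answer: √(-3704 - 6*I*√10) ≈ 0.1559 - 60.861*I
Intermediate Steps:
U = 5/4 (U = 5*(¼) = 5/4 ≈ 1.2500)
J(y) = 0 (J(y) = (2*y)*0 = 0)
R(k, q) = -3*√q (R(k, q) = -3*√(q + 0) = -3*√q)
√(R(19/44, -40) - 3704) = √(-6*I*√10 - 3704) = √(-3704 - 6*I*√10)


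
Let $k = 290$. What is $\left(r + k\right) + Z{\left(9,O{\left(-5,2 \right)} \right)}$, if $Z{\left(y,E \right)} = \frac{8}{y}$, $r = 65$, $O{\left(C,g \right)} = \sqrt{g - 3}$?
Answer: $\frac{3203}{9} \approx 355.89$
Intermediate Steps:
$O{\left(C,g \right)} = \sqrt{-3 + g}$
$\left(r + k\right) + Z{\left(9,O{\left(-5,2 \right)} \right)} = \left(65 + 290\right) + \frac{8}{9} = 355 + 8 \cdot \frac{1}{9} = 355 + \frac{8}{9} = \frac{3203}{9}$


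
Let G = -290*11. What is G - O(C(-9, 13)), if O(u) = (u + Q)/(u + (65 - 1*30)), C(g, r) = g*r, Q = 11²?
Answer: -130788/41 ≈ -3190.0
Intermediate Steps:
Q = 121
O(u) = (121 + u)/(35 + u) (O(u) = (u + 121)/(u + (65 - 1*30)) = (121 + u)/(u + (65 - 30)) = (121 + u)/(u + 35) = (121 + u)/(35 + u))
G = -3190
G - O(C(-9, 13)) = -3190 - (121 - 9*13)/(35 - 9*13) = -3190 - (121 - 117)/(35 - 117) = -3190 - 4/(-82) = -3190 - (-1)*4/82 = -3190 - 1*(-2/41) = -3190 + 2/41 = -130788/41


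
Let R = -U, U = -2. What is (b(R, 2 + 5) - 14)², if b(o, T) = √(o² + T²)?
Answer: (14 - √53)² ≈ 45.157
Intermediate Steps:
R = 2 (R = -1*(-2) = 2)
b(o, T) = √(T² + o²)
(b(R, 2 + 5) - 14)² = (√((2 + 5)² + 2²) - 14)² = (√(7² + 4) - 14)² = (√(49 + 4) - 14)² = (√53 - 14)² = (-14 + √53)²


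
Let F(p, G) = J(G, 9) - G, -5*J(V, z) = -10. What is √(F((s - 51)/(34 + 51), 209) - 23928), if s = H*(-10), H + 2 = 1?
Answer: I*√24135 ≈ 155.35*I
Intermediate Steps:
J(V, z) = 2 (J(V, z) = -⅕*(-10) = 2)
H = -1 (H = -2 + 1 = -1)
s = 10 (s = -1*(-10) = 10)
F(p, G) = 2 - G
√(F((s - 51)/(34 + 51), 209) - 23928) = √((2 - 1*209) - 23928) = √((2 - 209) - 23928) = √(-207 - 23928) = √(-24135) = I*√24135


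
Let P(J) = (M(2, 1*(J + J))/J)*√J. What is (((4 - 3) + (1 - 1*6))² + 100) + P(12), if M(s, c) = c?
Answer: 116 + 4*√3 ≈ 122.93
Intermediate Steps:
P(J) = 2*√J (P(J) = ((1*(J + J))/J)*√J = ((1*(2*J))/J)*√J = ((2*J)/J)*√J = 2*√J)
(((4 - 3) + (1 - 1*6))² + 100) + P(12) = (((4 - 3) + (1 - 1*6))² + 100) + 2*√12 = ((1 + (1 - 6))² + 100) + 2*(2*√3) = ((1 - 5)² + 100) + 4*√3 = ((-4)² + 100) + 4*√3 = (16 + 100) + 4*√3 = 116 + 4*√3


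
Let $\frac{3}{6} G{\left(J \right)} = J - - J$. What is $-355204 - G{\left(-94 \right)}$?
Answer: $-354828$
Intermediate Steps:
$G{\left(J \right)} = 4 J$ ($G{\left(J \right)} = 2 \left(J - - J\right) = 2 \left(J + J\right) = 2 \cdot 2 J = 4 J$)
$-355204 - G{\left(-94 \right)} = -355204 - 4 \left(-94\right) = -355204 - -376 = -355204 + 376 = -354828$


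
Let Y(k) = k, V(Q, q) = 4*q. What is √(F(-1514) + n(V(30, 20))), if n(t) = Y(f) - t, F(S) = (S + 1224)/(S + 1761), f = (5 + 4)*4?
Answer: I*√2756026/247 ≈ 6.7212*I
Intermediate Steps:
f = 36 (f = 9*4 = 36)
F(S) = (1224 + S)/(1761 + S)
n(t) = 36 - t
√(F(-1514) + n(V(30, 20))) = √((1224 - 1514)/(1761 - 1514) + (36 - 4*20)) = √(-290/247 + (36 - 1*80)) = √((1/247)*(-290) + (36 - 80)) = √(-290/247 - 44) = √(-11158/247) = I*√2756026/247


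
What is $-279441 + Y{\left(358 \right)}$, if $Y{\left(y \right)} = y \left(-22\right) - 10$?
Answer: $-287327$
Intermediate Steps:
$Y{\left(y \right)} = -10 - 22 y$ ($Y{\left(y \right)} = - 22 y - 10 = -10 - 22 y$)
$-279441 + Y{\left(358 \right)} = -279441 - 7886 = -287327$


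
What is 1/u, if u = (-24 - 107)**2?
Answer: 1/17161 ≈ 5.8272e-5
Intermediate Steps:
u = 17161 (u = (-131)**2 = 17161)
1/u = 1/17161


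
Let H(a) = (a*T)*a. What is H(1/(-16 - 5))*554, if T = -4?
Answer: -2216/441 ≈ -5.0249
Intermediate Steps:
H(a) = -4*a² (H(a) = (a*(-4))*a = (-4*a)*a = -4*a²)
H(1/(-16 - 5))*554 = -4/(-16 - 5)²*554 = -4*(1/(-21))²*554 = -4*(-1/21)²*554 = -4*1/441*554 = -4/441*554 = -2216/441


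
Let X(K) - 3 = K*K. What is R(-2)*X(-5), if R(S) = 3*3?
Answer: 252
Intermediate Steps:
X(K) = 3 + K² (X(K) = 3 + K*K = 3 + K²)
R(S) = 9
R(-2)*X(-5) = 9*(3 + (-5)²) = 9*(3 + 25) = 9*28 = 252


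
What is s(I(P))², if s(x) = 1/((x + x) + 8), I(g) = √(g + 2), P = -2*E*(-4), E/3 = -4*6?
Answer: 1/(4*(4 + I*√574)²) ≈ -0.00040075 - 0.00013765*I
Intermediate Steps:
E = -72 (E = 3*(-4*6) = 3*(-24) = -72)
P = -576 (P = -2*(-72)*(-4) = 144*(-4) = -576)
I(g) = √(2 + g)
s(x) = 1/(8 + 2*x) (s(x) = 1/(2*x + 8) = 1/(8 + 2*x))
s(I(P))² = (1/(2*(4 + √(2 - 576))))² = (1/(2*(4 + √(-574))))² = (1/(2*(4 + I*√574)))² = 1/(4*(4 + I*√574)²)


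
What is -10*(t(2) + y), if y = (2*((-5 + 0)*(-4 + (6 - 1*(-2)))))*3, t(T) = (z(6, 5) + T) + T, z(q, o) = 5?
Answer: 1110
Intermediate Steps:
t(T) = 5 + 2*T (t(T) = (5 + T) + T = 5 + 2*T)
y = -120 (y = (2*(-5*(-4 + (6 + 2))))*3 = (2*(-5*(-4 + 8)))*3 = (2*(-5*4))*3 = (2*(-20))*3 = -40*3 = -120)
-10*(t(2) + y) = -10*((5 + 2*2) - 120) = -10*((5 + 4) - 120) = -10*(9 - 120) = -10*(-111) = 1110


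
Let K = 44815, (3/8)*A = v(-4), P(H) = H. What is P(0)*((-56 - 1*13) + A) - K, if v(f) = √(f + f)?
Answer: -44815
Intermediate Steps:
v(f) = √2*√f (v(f) = √(2*f) = √2*√f)
A = 16*I*√2/3 (A = 8*(√2*√(-4))/3 = 8*(√2*(2*I))/3 = 8*(2*I*√2)/3 = 16*I*√2/3 ≈ 7.5425*I)
P(0)*((-56 - 1*13) + A) - K = 0*((-56 - 1*13) + 16*I*√2/3) - 1*44815 = 0*((-56 - 13) + 16*I*√2/3) - 44815 = 0*(-69 + 16*I*√2/3) - 44815 = 0 - 44815 = -44815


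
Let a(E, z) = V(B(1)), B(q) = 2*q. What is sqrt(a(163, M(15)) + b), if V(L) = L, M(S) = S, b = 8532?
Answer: sqrt(8534) ≈ 92.380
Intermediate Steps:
a(E, z) = 2 (a(E, z) = 2*1 = 2)
sqrt(a(163, M(15)) + b) = sqrt(2 + 8532) = sqrt(8534)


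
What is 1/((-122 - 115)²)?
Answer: 1/56169 ≈ 1.7803e-5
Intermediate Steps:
1/((-122 - 115)²) = 1/((-237)²) = 1/56169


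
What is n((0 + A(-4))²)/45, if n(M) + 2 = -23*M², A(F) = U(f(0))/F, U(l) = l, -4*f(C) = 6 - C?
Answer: -2011/36864 ≈ -0.054552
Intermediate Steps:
f(C) = -3/2 + C/4 (f(C) = -(6 - C)/4 = -3/2 + C/4)
A(F) = -3/(2*F) (A(F) = (-3/2 + (¼)*0)/F = (-3/2 + 0)/F = -3/(2*F))
n(M) = -2 - 23*M²
n((0 + A(-4))²)/45 = (-2 - 23*(0 - 3/2/(-4))⁴)/45 = (-2 - 23*(0 - 3/2*(-¼))⁴)*(1/45) = (-2 - 23*(0 + 3/8)⁴)*(1/45) = (-2 - 23*((3/8)²)²)*(1/45) = (-2 - 23*(9/64)²)*(1/45) = (-2 - 23*81/4096)*(1/45) = (-2 - 1863/4096)*(1/45) = -10055/4096*1/45 = -2011/36864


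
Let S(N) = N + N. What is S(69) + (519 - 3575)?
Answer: -2918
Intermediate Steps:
S(N) = 2*N
S(69) + (519 - 3575) = 2*69 + (519 - 3575) = 138 - 3056 = -2918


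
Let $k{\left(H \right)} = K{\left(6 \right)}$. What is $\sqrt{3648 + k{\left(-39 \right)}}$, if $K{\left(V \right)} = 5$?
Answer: $\sqrt{3653} \approx 60.44$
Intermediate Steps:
$k{\left(H \right)} = 5$
$\sqrt{3648 + k{\left(-39 \right)}} = \sqrt{3648 + 5} = \sqrt{3653}$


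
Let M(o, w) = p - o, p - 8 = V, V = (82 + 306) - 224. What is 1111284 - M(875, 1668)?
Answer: 1111987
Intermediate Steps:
V = 164 (V = 388 - 224 = 164)
p = 172 (p = 8 + 164 = 172)
M(o, w) = 172 - o
1111284 - M(875, 1668) = 1111284 - (172 - 1*875) = 1111284 - (172 - 875) = 1111284 - 1*(-703) = 1111284 + 703 = 1111987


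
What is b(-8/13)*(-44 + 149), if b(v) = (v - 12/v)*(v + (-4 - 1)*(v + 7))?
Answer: -21807765/338 ≈ -64520.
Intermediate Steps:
b(v) = (-35 - 4*v)*(v - 12/v) (b(v) = (v - 12/v)*(v - 5*(7 + v)) = (v - 12/v)*(v + (-35 - 5*v)) = (v - 12/v)*(-35 - 4*v) = (-35 - 4*v)*(v - 12/v))
b(-8/13)*(-44 + 149) = (48 - (-280)/13 - 4*(-8/13)² + 420/((-8/13)))*(-44 + 149) = (48 - (-280)/13 - 4*(-8*1/13)² + 420/((-8*1/13)))*105 = (48 - 35*(-8/13) - 4*(-8/13)² + 420/(-8/13))*105 = (48 + 280/13 - 4*64/169 + 420*(-13/8))*105 = (48 + 280/13 - 256/169 - 1365/2)*105 = -207693/338*105 = -21807765/338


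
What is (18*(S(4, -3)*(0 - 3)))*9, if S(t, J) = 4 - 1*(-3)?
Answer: -3402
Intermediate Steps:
S(t, J) = 7 (S(t, J) = 4 + 3 = 7)
(18*(S(4, -3)*(0 - 3)))*9 = (18*(7*(0 - 3)))*9 = (18*(7*(-3)))*9 = (18*(-21))*9 = -378*9 = -3402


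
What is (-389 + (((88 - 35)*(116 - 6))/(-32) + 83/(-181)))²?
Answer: 2740637207169/8386816 ≈ 3.2678e+5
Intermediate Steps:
(-389 + (((88 - 35)*(116 - 6))/(-32) + 83/(-181)))² = (-389 + ((53*110)*(-1/32) + 83*(-1/181)))² = (-389 + (5830*(-1/32) - 83/181))² = (-389 + (-2915/16 - 83/181))² = (-389 - 528943/2896)² = (-1655487/2896)² = 2740637207169/8386816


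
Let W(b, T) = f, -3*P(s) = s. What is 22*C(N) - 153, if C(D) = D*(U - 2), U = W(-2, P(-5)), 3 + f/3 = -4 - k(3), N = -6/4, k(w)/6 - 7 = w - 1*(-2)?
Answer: 7734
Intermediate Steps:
P(s) = -s/3
k(w) = 54 + 6*w (k(w) = 42 + 6*(w - 1*(-2)) = 42 + 6*(w + 2) = 42 + 6*(2 + w) = 42 + (12 + 6*w) = 54 + 6*w)
N = -3/2 (N = -6*1/4 = -3/2 ≈ -1.5000)
f = -237 (f = -9 + 3*(-4 - (54 + 6*3)) = -9 + 3*(-4 - (54 + 18)) = -9 + 3*(-4 - 1*72) = -9 + 3*(-4 - 72) = -9 + 3*(-76) = -9 - 228 = -237)
W(b, T) = -237
U = -237
C(D) = -239*D (C(D) = D*(-237 - 2) = D*(-239) = -239*D)
22*C(N) - 153 = 22*(-239*(-3/2)) - 153 = 22*(717/2) - 153 = 7887 - 153 = 7734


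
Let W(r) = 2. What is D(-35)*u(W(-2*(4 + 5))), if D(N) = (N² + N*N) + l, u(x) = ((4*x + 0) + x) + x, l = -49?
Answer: 28812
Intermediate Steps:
u(x) = 6*x (u(x) = (4*x + x) + x = 5*x + x = 6*x)
D(N) = -49 + 2*N² (D(N) = (N² + N*N) - 49 = (N² + N²) - 49 = 2*N² - 49 = -49 + 2*N²)
D(-35)*u(W(-2*(4 + 5))) = (-49 + 2*(-35)²)*(6*2) = (-49 + 2*1225)*12 = (-49 + 2450)*12 = 2401*12 = 28812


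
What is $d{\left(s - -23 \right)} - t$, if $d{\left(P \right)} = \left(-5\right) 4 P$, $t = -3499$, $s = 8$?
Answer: $2879$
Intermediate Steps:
$d{\left(P \right)} = - 20 P$
$d{\left(s - -23 \right)} - t = - 20 \left(8 - -23\right) - -3499 = - 20 \left(8 + 23\right) + 3499 = \left(-20\right) 31 + 3499 = -620 + 3499 = 2879$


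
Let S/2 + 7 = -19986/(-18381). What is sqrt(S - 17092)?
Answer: I*sqrt(642079810526)/6127 ≈ 130.78*I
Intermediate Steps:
S = -72454/6127 (S = -14 + 2*(-19986/(-18381)) = -14 + 2*(-19986*(-1/18381)) = -14 + 2*(6662/6127) = -14 + 13324/6127 = -72454/6127 ≈ -11.825)
sqrt(S - 17092) = sqrt(-72454/6127 - 17092) = sqrt(-104795138/6127) = I*sqrt(642079810526)/6127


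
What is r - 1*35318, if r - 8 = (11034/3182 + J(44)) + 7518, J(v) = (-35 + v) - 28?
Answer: -44241784/1591 ≈ -27808.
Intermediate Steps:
J(v) = -63 + v
r = 11949154/1591 (r = 8 + ((11034/3182 + (-63 + 44)) + 7518) = 8 + ((11034*(1/3182) - 19) + 7518) = 8 + ((5517/1591 - 19) + 7518) = 8 + (-24712/1591 + 7518) = 8 + 11936426/1591 = 11949154/1591 ≈ 7510.5)
r - 1*35318 = 11949154/1591 - 1*35318 = 11949154/1591 - 35318 = -44241784/1591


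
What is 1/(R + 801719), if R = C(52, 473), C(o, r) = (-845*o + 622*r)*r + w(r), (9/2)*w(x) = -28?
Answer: 9/1072597777 ≈ 8.3908e-9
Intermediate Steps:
w(x) = -56/9 (w(x) = (2/9)*(-28) = -56/9)
C(o, r) = -56/9 + r*(-845*o + 622*r) (C(o, r) = (-845*o + 622*r)*r - 56/9 = r*(-845*o + 622*r) - 56/9 = -56/9 + r*(-845*o + 622*r))
R = 1065382306/9 (R = -56/9 + 622*473**2 - 845*52*473 = -56/9 + 622*223729 - 20783620 = -56/9 + 139159438 - 20783620 = 1065382306/9 ≈ 1.1838e+8)
1/(R + 801719) = 1/(1065382306/9 + 801719) = 1/(1072597777/9) = 9/1072597777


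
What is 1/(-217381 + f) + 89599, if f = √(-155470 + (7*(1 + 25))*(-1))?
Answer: 4233969816372606/47254654813 - 2*I*√38913/47254654813 ≈ 89599.0 - 8.349e-9*I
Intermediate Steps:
f = 2*I*√38913 (f = √(-155470 + (7*26)*(-1)) = √(-155470 + 182*(-1)) = √(-155470 - 182) = √(-155652) = 2*I*√38913 ≈ 394.53*I)
1/(-217381 + f) + 89599 = 1/(-217381 + 2*I*√38913) + 89599 = 89599 + 1/(-217381 + 2*I*√38913)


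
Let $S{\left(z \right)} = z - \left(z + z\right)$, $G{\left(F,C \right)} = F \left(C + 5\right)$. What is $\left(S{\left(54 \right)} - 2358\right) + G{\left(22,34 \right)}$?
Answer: $-1554$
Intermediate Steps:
$G{\left(F,C \right)} = F \left(5 + C\right)$
$S{\left(z \right)} = - z$ ($S{\left(z \right)} = z - 2 z = - z$)
$\left(S{\left(54 \right)} - 2358\right) + G{\left(22,34 \right)} = \left(\left(-1\right) 54 - 2358\right) + 22 \left(5 + 34\right) = \left(-54 - 2358\right) + 22 \cdot 39 = -2412 + 858 = -1554$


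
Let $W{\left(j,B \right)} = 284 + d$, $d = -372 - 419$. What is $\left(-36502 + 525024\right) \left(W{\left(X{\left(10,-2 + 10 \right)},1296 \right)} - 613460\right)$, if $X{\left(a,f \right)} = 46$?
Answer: $-299936386774$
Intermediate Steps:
$d = -791$ ($d = -372 - 419 = -791$)
$W{\left(j,B \right)} = -507$ ($W{\left(j,B \right)} = 284 - 791 = -507$)
$\left(-36502 + 525024\right) \left(W{\left(X{\left(10,-2 + 10 \right)},1296 \right)} - 613460\right) = \left(-36502 + 525024\right) \left(-507 - 613460\right) = 488522 \left(-613967\right) = -299936386774$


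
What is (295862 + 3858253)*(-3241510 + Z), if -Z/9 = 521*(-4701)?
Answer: 78103505936085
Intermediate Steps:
Z = 22042989 (Z = -4689*(-4701) = -9*(-2449221) = 22042989)
(295862 + 3858253)*(-3241510 + Z) = (295862 + 3858253)*(-3241510 + 22042989) = 4154115*18801479 = 78103505936085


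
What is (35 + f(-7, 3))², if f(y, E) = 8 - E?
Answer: 1600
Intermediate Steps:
(35 + f(-7, 3))² = (35 + (8 - 1*3))² = (35 + (8 - 3))² = (35 + 5)² = 40² = 1600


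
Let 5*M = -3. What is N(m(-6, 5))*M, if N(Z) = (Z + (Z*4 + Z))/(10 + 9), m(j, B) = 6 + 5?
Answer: -198/95 ≈ -2.0842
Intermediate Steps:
m(j, B) = 11
M = -3/5 (M = (1/5)*(-3) = -3/5 ≈ -0.60000)
N(Z) = 6*Z/19 (N(Z) = (Z + (4*Z + Z))/19 = (Z + 5*Z)*(1/19) = (6*Z)*(1/19) = 6*Z/19)
N(m(-6, 5))*M = ((6/19)*11)*(-3/5) = (66/19)*(-3/5) = -198/95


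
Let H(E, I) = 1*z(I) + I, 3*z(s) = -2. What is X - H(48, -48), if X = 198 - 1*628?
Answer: -1144/3 ≈ -381.33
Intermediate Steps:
X = -430 (X = 198 - 628 = -430)
z(s) = -⅔ (z(s) = (⅓)*(-2) = -⅔)
H(E, I) = -⅔ + I (H(E, I) = 1*(-⅔) + I = -⅔ + I)
X - H(48, -48) = -430 - (-⅔ - 48) = -430 - 1*(-146/3) = -430 + 146/3 = -1144/3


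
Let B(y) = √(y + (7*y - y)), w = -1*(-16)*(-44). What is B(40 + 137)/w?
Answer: -√1239/704 ≈ -0.049999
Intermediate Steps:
w = -704 (w = 16*(-44) = -704)
B(y) = √7*√y (B(y) = √(y + 6*y) = √(7*y) = √7*√y)
B(40 + 137)/w = (√7*√(40 + 137))/(-704) = (√7*√177)*(-1/704) = √1239*(-1/704) = -√1239/704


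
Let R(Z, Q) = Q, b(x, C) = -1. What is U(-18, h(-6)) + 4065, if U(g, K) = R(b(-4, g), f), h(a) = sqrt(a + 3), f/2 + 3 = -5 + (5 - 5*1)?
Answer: 4049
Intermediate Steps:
f = -16 (f = -6 + 2*(-5 + (5 - 5*1)) = -6 + 2*(-5 + (5 - 5)) = -6 + 2*(-5 + 0) = -6 + 2*(-5) = -6 - 10 = -16)
h(a) = sqrt(3 + a)
U(g, K) = -16
U(-18, h(-6)) + 4065 = -16 + 4065 = 4049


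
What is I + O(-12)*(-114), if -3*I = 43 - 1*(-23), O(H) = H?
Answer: 1346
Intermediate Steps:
I = -22 (I = -(43 - 1*(-23))/3 = -(43 + 23)/3 = -⅓*66 = -22)
I + O(-12)*(-114) = -22 - 12*(-114) = -22 + 1368 = 1346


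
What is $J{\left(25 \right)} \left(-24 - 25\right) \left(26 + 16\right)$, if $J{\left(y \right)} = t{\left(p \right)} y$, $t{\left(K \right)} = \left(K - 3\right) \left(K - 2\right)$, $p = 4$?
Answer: $-102900$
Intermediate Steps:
$t{\left(K \right)} = \left(-3 + K\right) \left(-2 + K\right)$
$J{\left(y \right)} = 2 y$ ($J{\left(y \right)} = \left(6 + 4^{2} - 20\right) y = \left(6 + 16 - 20\right) y = 2 y$)
$J{\left(25 \right)} \left(-24 - 25\right) \left(26 + 16\right) = 2 \cdot 25 \left(-24 - 25\right) \left(26 + 16\right) = 50 \left(\left(-49\right) 42\right) = 50 \left(-2058\right) = -102900$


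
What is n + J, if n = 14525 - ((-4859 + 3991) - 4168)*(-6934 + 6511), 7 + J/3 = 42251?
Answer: -1988971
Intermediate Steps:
J = 126732 (J = -21 + 3*42251 = -21 + 126753 = 126732)
n = -2115703 (n = 14525 - (-868 - 4168)*(-423) = 14525 - (-5036)*(-423) = 14525 - 1*2130228 = 14525 - 2130228 = -2115703)
n + J = -2115703 + 126732 = -1988971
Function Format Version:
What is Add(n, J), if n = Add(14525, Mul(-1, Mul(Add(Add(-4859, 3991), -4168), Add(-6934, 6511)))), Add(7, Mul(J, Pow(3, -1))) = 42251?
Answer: -1988971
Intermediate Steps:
J = 126732 (J = Add(-21, Mul(3, 42251)) = Add(-21, 126753) = 126732)
n = -2115703 (n = Add(14525, Mul(-1, Mul(Add(-868, -4168), -423))) = Add(14525, Mul(-1, Mul(-5036, -423))) = Add(14525, Mul(-1, 2130228)) = Add(14525, -2130228) = -2115703)
Add(n, J) = Add(-2115703, 126732) = -1988971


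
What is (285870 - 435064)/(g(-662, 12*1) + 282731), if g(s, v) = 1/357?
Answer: -26631129/50467484 ≈ -0.52769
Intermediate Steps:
g(s, v) = 1/357
(285870 - 435064)/(g(-662, 12*1) + 282731) = (285870 - 435064)/(1/357 + 282731) = -149194/100934968/357 = -149194*357/100934968 = -26631129/50467484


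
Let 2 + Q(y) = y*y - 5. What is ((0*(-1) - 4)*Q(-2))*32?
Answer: 384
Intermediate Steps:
Q(y) = -7 + y² (Q(y) = -2 + (y*y - 5) = -2 + (y² - 5) = -2 + (-5 + y²) = -7 + y²)
((0*(-1) - 4)*Q(-2))*32 = ((0*(-1) - 4)*(-7 + (-2)²))*32 = ((0 - 4)*(-7 + 4))*32 = -4*(-3)*32 = 12*32 = 384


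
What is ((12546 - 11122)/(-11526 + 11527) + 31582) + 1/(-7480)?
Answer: 246884879/7480 ≈ 33006.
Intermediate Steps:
((12546 - 11122)/(-11526 + 11527) + 31582) + 1/(-7480) = (1424/1 + 31582) - 1/7480 = (1424*1 + 31582) - 1/7480 = (1424 + 31582) - 1/7480 = 33006 - 1/7480 = 246884879/7480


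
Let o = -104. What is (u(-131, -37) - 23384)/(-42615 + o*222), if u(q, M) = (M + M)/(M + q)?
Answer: 1964219/5519052 ≈ 0.35590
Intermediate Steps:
u(q, M) = 2*M/(M + q) (u(q, M) = (2*M)/(M + q) = 2*M/(M + q))
(u(-131, -37) - 23384)/(-42615 + o*222) = (2*(-37)/(-37 - 131) - 23384)/(-42615 - 104*222) = (2*(-37)/(-168) - 23384)/(-42615 - 23088) = (2*(-37)*(-1/168) - 23384)/(-65703) = (37/84 - 23384)*(-1/65703) = -1964219/84*(-1/65703) = 1964219/5519052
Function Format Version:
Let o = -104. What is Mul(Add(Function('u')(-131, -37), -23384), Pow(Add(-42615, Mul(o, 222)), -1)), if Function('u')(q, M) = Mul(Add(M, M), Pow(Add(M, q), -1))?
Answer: Rational(1964219, 5519052) ≈ 0.35590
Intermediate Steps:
Function('u')(q, M) = Mul(2, M, Pow(Add(M, q), -1)) (Function('u')(q, M) = Mul(Mul(2, M), Pow(Add(M, q), -1)) = Mul(2, M, Pow(Add(M, q), -1)))
Mul(Add(Function('u')(-131, -37), -23384), Pow(Add(-42615, Mul(o, 222)), -1)) = Mul(Add(Mul(2, -37, Pow(Add(-37, -131), -1)), -23384), Pow(Add(-42615, Mul(-104, 222)), -1)) = Mul(Add(Mul(2, -37, Pow(-168, -1)), -23384), Pow(Add(-42615, -23088), -1)) = Mul(Add(Mul(2, -37, Rational(-1, 168)), -23384), Pow(-65703, -1)) = Mul(Add(Rational(37, 84), -23384), Rational(-1, 65703)) = Mul(Rational(-1964219, 84), Rational(-1, 65703)) = Rational(1964219, 5519052)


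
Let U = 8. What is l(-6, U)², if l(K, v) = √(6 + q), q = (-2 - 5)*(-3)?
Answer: 27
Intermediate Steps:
q = 21 (q = -7*(-3) = 21)
l(K, v) = 3*√3 (l(K, v) = √(6 + 21) = √27 = 3*√3)
l(-6, U)² = (3*√3)² = 27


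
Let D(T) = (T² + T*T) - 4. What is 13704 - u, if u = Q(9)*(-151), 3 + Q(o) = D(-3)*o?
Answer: 32277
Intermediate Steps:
D(T) = -4 + 2*T² (D(T) = (T² + T²) - 4 = 2*T² - 4 = -4 + 2*T²)
Q(o) = -3 + 14*o (Q(o) = -3 + (-4 + 2*(-3)²)*o = -3 + (-4 + 2*9)*o = -3 + (-4 + 18)*o = -3 + 14*o)
u = -18573 (u = (-3 + 14*9)*(-151) = (-3 + 126)*(-151) = 123*(-151) = -18573)
13704 - u = 13704 - 1*(-18573) = 13704 + 18573 = 32277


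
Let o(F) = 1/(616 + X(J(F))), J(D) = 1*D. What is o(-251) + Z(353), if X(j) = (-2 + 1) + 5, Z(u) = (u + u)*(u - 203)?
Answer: 65658001/620 ≈ 1.0590e+5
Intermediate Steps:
J(D) = D
Z(u) = 2*u*(-203 + u) (Z(u) = (2*u)*(-203 + u) = 2*u*(-203 + u))
X(j) = 4 (X(j) = -1 + 5 = 4)
o(F) = 1/620 (o(F) = 1/(616 + 4) = 1/620)
o(-251) + Z(353) = 1/620 + 2*353*(-203 + 353) = 1/620 + 2*353*150 = 1/620 + 105900 = 65658001/620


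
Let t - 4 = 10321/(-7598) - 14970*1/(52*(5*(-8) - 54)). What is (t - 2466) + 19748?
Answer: 160512115469/9284756 ≈ 17288.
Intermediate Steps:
t = 52962277/9284756 (t = 4 + (10321/(-7598) - 14970*1/(52*(5*(-8) - 54))) = 4 + (10321*(-1/7598) - 14970*1/(52*(-40 - 54))) = 4 + (-10321/7598 - 14970/((-94*52))) = 4 + (-10321/7598 - 14970/(-4888)) = 4 + (-10321/7598 - 14970*(-1/4888)) = 4 + (-10321/7598 + 7485/2444) = 4 + 15823253/9284756 = 52962277/9284756 ≈ 5.7042)
(t - 2466) + 19748 = (52962277/9284756 - 2466) + 19748 = -22843246019/9284756 + 19748 = 160512115469/9284756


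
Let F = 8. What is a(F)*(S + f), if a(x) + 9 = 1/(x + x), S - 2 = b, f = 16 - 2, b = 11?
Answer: -3861/16 ≈ -241.31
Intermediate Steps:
f = 14
S = 13 (S = 2 + 11 = 13)
a(x) = -9 + 1/(2*x) (a(x) = -9 + 1/(x + x) = -9 + 1/(2*x))
a(F)*(S + f) = (-9 + (½)/8)*(13 + 14) = (-9 + (½)*(⅛))*27 = (-9 + 1/16)*27 = -143/16*27 = -3861/16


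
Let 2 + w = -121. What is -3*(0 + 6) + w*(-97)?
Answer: 11913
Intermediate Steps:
w = -123 (w = -2 - 121 = -123)
-3*(0 + 6) + w*(-97) = -3*(0 + 6) - 123*(-97) = -3*6 + 11931 = -1*18 + 11931 = -18 + 11931 = 11913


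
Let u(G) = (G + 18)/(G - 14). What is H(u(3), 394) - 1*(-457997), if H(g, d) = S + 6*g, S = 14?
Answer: 5037995/11 ≈ 4.5800e+5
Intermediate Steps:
u(G) = (18 + G)/(-14 + G)
H(g, d) = 14 + 6*g
H(u(3), 394) - 1*(-457997) = (14 + 6*((18 + 3)/(-14 + 3))) - 1*(-457997) = (14 + 6*(21/(-11))) + 457997 = (14 + 6*(-1/11*21)) + 457997 = (14 + 6*(-21/11)) + 457997 = (14 - 126/11) + 457997 = 28/11 + 457997 = 5037995/11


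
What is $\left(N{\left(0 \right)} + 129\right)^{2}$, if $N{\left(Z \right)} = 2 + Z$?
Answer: $17161$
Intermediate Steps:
$\left(N{\left(0 \right)} + 129\right)^{2} = \left(\left(2 + 0\right) + 129\right)^{2} = \left(2 + 129\right)^{2} = 131^{2} = 17161$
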